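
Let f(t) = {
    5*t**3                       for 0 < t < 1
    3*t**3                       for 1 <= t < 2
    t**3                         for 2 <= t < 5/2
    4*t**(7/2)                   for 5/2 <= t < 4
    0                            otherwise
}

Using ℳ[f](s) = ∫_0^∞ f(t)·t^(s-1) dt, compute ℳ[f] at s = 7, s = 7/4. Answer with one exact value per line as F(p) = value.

summing 4 kernel integrals split by 1, 2, 5/2 yields ℳ[f](s)
on [0, 1): add ∫ 5*t**3·t^(s-1) dt
∫ 3*t**3·t^(s-1) over [1, 2)
[2, 5/2) adds the kernel integral of t**3
over [5/2, 4), the kernel integral of 4*t**(7/2) enters the sum

F(7) = 34409570633/43008 - 9765625*sqrt(10)/5376
F(7/4) = -3125*2**(3/4)*5**(1/4)/84 + 8/19 + 128*2**(3/4)/19 + 625*2**(1/4)*5**(3/4)/152 + 16384*sqrt(2)/21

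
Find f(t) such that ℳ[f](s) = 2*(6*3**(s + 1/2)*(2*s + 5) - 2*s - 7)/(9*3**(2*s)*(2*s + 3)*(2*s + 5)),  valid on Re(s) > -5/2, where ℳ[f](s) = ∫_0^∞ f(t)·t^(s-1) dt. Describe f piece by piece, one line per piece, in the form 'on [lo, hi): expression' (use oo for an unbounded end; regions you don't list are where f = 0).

on [0, 1/9): 27*t**(5/2)
on [1/9, 1/3): 6*t**(3/2)

strip the shared t-power: 27*t**(3/2) on [0, 1/9); 6*sqrt(t) on [1/9, 1/3)
undo the common scale on t: 3*sqrt(3)*t**(3/2) on [0, 1/3); 2*sqrt(3)*sqrt(t) on [1/3, 1)
back out the common scale on t: t**(3/2) on [0, 1); 2*sqrt(t) on [1, 3)
f breaks at 1/9 into 2 integrals to sum
the [0, 1/9) slice contributes ∫ 27*t**(5/2)·t^(s-1) dt
piece [1/9, 1/3): integrate 6*t**(3/2) against the kernel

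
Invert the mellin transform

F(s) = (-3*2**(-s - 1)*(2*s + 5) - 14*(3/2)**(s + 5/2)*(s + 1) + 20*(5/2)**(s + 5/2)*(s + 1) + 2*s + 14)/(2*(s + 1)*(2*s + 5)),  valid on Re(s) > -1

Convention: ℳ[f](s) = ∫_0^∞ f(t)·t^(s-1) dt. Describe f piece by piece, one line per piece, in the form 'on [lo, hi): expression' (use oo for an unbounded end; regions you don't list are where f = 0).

summing 4 kernel integrals split by 1/2, 1, 3/2 yields ℳ[f](s)
the [0, 1/2) slice contributes ∫ t/2·t^(s-1) dt
the [1/2, 1) slice contributes ∫ 2*t·t^(s-1) dt
segment [1, 3/2) carries 3*t**(5/2)/2; integrate it
[3/2, 5/2) adds the kernel integral of 5*t**(5/2)

on [0, 1/2): t/2
on [1/2, 1): 2*t
on [1, 3/2): 3*t**(5/2)/2
on [3/2, 5/2): 5*t**(5/2)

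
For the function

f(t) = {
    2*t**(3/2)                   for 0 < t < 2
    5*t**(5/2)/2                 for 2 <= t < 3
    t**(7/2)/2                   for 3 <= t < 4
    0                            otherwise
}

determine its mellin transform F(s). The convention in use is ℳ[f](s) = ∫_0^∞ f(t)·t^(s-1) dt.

cuts at 2, 3: linearity sums the 3 kernel integrals
for t in [0, 2): the term is ∫ 2*t**(3/2)·t^(s-1)
between 2 and 3 the integrand is 5*t**(5/2)/2·t^(s-1)
∫ over [3, 4) of t**(7/2)/2·t^(s-1) joins the sum

(-5*2**(s + 5/2)*(2*s + 3)*(2*s + 7) + 2**(s + 7/2)*(2*s + 5)*(2*s + 7) + 2**(2*s + 7)*(2*s + 3)*(2*s + 5) + 5*3**(s + 5/2)*(2*s + 3)*(2*s + 7) - 3**(s + 7/2)*(2*s + 3)*(2*s + 5))/((2*s + 3)*(2*s + 5)*(2*s + 7))
  Re(s) > -3/2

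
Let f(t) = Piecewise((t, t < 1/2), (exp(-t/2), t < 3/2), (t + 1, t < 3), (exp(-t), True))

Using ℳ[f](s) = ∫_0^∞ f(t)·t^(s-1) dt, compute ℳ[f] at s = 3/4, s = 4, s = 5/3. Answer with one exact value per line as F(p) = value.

F(3/4) = -23*2**(1/4)*3**(3/4)/21 - 2**(3/4)*uppergamma(3/4, 3/4) + uppergamma(3/4, 3) + 2**(1/4)/7 + 2**(3/4)*uppergamma(3/4, 1/4) + 64*3**(3/4)/21
F(4) = -807*exp(-3/4)/4 + 78*exp(-3) + 21143/320 + 493*exp(-1/4)/4
F(5/3) = 2**(1/3)*(-279*3**(2/3) - 640*2**(1/3)*uppergamma(5/3, 3/4) + 15 + 160*2**(2/3)*uppergamma(5/3, 3) + 640*2**(1/3)*uppergamma(5/3, 1/4) + 828*6**(2/3))/320

linearity at 1/2, 3/2, 3 turns ℳ[f](s) into 4 summed integrals
over [0, 1/2), the kernel integral of t enters the sum
segment 1/2 to 3/2 holds exp(-t/2); add its integral
the [3/2, 3) slice contributes ∫ (t + 1)·t^(s-1) dt
the [3, ∞) slice contributes ∫ exp(-t)·t^(s-1) dt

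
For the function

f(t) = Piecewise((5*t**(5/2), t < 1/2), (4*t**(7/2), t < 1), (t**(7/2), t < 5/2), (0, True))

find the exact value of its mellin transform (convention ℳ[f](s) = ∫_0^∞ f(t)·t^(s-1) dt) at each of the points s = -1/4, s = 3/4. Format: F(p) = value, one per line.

F(-1/4) = 47*2**(3/4)/234 + 12/13 + 125*2**(3/4)*5**(1/4)/52
F(3/4) = 59*2**(3/4)/884 + 12/17 + 625*2**(3/4)*5**(1/4)/136

cuts at 1/2, 1: linearity sums the 3 kernel integrals
∫ 5*t**(5/2)·t^(s-1) over [0, 1/2)
for t in [1/2, 1): the term is ∫ 4*t**(7/2)·t^(s-1)
on [1, 5/2): add ∫ t**(7/2)·t^(s-1) dt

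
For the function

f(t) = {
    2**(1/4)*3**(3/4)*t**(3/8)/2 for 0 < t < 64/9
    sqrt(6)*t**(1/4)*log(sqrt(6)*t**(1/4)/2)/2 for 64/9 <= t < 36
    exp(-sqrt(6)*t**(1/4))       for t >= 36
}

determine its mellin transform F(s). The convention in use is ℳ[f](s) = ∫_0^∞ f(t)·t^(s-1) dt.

remove the power substitution first: 2**(1/4)*3**(3/4)*t**(3/4)/2 on [0, 8/3); sqrt(6)*sqrt(t)*log(sqrt(6)*sqrt(t)/2)/2 on [8/3, 6); exp(-sqrt(6)*sqrt(t)) on [6, ∞)
back out the common scale on t: t**(3/4) on [0, 4); sqrt(t)*log(sqrt(t)) on [4, 9); exp(-2*sqrt(t)) on [9, ∞)
invert the power substitution to get t**(3/2) on [0, 2); t*log(t) on [2, 3); exp(-2*t) on [3, ∞)
linearity at 64/9, 36 turns ℳ[f](s) into 3 summed integrals
for t in [0, 64/9): the term is ∫ 2**(1/4)*3**(3/4)*t**(3/8)/2·t^(s-1)
over [64/9, 36), the kernel integral of sqrt(6)*t**(1/4)*log(sqrt(6)*t**(1/4)/2)/2 enters the sum
for t in [36, ∞): the term is ∫ exp(-sqrt(6)*t**(1/4))·t^(s-1)

2**(2*s + 2)*(12*104976**s*s*(8*s + 3)*log(3) + 104976**s*(-24*s - 9) + 3*104976**s*(8*s + 3)*log(3) - 8*20736**s*s*(8*s + 3)*log(2) - 20736**s*(8*s + 3)*log(4) + 20736**s*(16*s + 6) + sqrt(2)*20736**s*(64*s**2 + 32*s + 4) + 81**s*(8*s + 3)*(16*s**2 + 8*s + 1)*uppergamma(4*s, 6))/(11664**s*(8*s + 3)*(16*s**2 + 8*s + 1))
  Re(s) > -3/8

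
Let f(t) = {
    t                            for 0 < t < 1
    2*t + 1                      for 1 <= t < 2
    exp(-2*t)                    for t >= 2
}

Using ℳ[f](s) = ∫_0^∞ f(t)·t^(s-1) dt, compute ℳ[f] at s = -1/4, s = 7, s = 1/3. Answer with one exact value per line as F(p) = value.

F(-1/4) = 2**(1/4)*uppergamma(-1/4, 4) + 2*2**(3/4)/3 + 8/3
F(7) = 2185*exp(-4)/8 + 4593/56
F(1/3) = -15/4 + 2**(2/3)*uppergamma(1/3, 4)/2 + 6*2**(1/3)

slice at 1, 2, transform all 3 pieces, and sum them
over [0, 1), the kernel integral of t enters the sum
∫ over [1, 2) of (2*t + 1)·t^(s-1) joins the sum
on [2, ∞) integrate f = exp(-2*t) against the kernel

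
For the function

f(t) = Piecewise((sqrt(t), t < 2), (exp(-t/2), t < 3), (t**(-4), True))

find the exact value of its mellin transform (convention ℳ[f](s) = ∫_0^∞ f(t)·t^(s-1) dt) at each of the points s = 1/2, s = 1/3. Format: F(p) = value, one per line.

F(1/2) = -sqrt(2)*sqrt(pi)*erfc(sqrt(6)/2) + 2*sqrt(3)/567 + sqrt(2)*sqrt(pi)*erfc(1) + 2
F(1/3) = -2**(1/3)*uppergamma(1/3, 3/2) + 3**(1/3)/297 + 2**(1/3)*uppergamma(1/3, 1) + 6*2**(5/6)/5

treat the 3 regions marked off by 2, 3 separately and sum
segment [0, 2) carries sqrt(t); integrate it
over [2, 3), the kernel integral of exp(-t/2) enters the sum
on [3, ∞): add ∫ t**(-4)·t^(s-1) dt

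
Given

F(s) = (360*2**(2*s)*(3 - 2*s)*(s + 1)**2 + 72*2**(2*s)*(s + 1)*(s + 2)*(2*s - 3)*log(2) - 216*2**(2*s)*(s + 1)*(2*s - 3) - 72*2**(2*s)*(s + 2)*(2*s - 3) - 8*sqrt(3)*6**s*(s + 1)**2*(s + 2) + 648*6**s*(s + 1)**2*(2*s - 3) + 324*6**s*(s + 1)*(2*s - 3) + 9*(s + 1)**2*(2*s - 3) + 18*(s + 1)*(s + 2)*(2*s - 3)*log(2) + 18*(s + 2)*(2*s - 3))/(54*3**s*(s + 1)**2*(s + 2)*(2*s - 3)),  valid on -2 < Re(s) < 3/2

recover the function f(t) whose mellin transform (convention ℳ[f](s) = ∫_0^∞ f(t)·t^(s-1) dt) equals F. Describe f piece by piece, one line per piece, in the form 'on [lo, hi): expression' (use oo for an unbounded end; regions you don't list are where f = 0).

invert the shared t-power to get 3*t/2 on [0, 1/3); log(3*t/2) on [1/3, 4/3); 3*t/2 + 3 on [4/3, 2); …
remove the common scale on t first: t on [0, 1/2); log(t) on [1/2, 2); t + 3 on [2, 3); …
treat the 4 regions marked off by 1/3, 4/3, 2 separately and sum
for t in [0, 1/3): the term is ∫ 3*t**2/2·t^(s-1)
∫ t*log(3*t/2)·t^(s-1) over [1/3, 4/3)
piece [4/3, 2): integrate t*(3*t/2 + 3) against the kernel
∫ 4*sqrt(6)/(27*t**(3/2))·t^(s-1) over [2, ∞)

on [0, 1/3): 3*t**2/2
on [1/3, 4/3): t*log(3*t/2)
on [4/3, 2): t*(3*t/2 + 3)
on [2, oo): 4*sqrt(6)/(27*t**(3/2))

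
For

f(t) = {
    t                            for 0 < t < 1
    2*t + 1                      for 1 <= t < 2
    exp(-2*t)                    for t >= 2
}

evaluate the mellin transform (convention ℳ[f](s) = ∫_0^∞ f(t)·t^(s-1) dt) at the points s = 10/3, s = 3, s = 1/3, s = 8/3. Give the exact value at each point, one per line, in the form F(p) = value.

the 3 pieces separated at 1, 2 each add one integral
the [0, 1) slice contributes ∫ t·t^(s-1) dt
∫ (2*t + 1)·t^(s-1) over [1, 2)
the [2, ∞) slice contributes ∫ exp(-2*t)·t^(s-1) dt

F(10/3) = -69/130 + 2**(2/3)*uppergamma(10/3, 4)/16 + 636*2**(1/3)/65
F(3) = 13*exp(-4)/4 + 121/12
F(1/3) = -15/4 + 2**(2/3)*uppergamma(1/3, 4)/2 + 6*2**(1/3)
F(8/3) = -57/88 + 2**(1/3)*uppergamma(8/3, 4)/8 + 129*2**(2/3)/22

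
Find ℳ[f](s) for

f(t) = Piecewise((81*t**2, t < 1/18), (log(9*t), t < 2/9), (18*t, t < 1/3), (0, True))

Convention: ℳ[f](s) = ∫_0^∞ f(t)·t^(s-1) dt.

(-16*2**(2*s)*s**2*(s + 2) + 4*2**(2*s)*s*(s + 1)*(s + 2)*log(2) - 4*2**(2*s)*(s + 1)*(s + 2) + 24*6**s*s**2*(s + 2) + s**2*(s + 1) + 4*s*(s + 1)*(s + 2)*log(2) + 4*(s + 1)*(s + 2))/(4*18**s*s**2*(s + 1)*(s + 2))
  Re(s) > -2

remove the common scale on t first: 9*t**2 on [0, 1/6); log(3*t) on [1/6, 2/3); 6*t on [2/3, 1)
back out the common scale on t: t**2 on [0, 1/2); log(t) on [1/2, 2); 2*t on [2, 3)
summing 3 kernel integrals split by 1/18, 2/9 yields ℳ[f](s)
for t in [0, 1/18): the term is ∫ 81*t**2·t^(s-1)
the [1/18, 2/9) slice contributes ∫ log(9*t)·t^(s-1) dt
on [2/9, 1/3) integrate f = 18*t against the kernel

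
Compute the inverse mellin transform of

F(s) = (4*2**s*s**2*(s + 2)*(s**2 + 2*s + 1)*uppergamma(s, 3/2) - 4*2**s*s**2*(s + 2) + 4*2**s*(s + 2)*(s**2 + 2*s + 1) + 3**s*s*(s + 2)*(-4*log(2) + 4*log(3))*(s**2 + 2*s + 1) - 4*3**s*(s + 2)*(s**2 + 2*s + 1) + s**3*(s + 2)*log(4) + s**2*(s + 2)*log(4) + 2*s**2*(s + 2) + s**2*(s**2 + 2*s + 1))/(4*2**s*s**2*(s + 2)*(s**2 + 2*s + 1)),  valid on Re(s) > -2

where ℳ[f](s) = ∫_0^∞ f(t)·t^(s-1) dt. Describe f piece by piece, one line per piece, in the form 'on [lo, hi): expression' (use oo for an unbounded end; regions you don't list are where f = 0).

on [0, 1/2): t**2
on [1/2, 1): t*log(t)
on [1, 3/2): log(t)
on [3/2, oo): exp(-t)

split f at 1/2, 1, 3/2: ℳ[f](s) collects 4 kernel integrals
for t in [0, 1/2): the term is ∫ t**2·t^(s-1)
segment 1/2 to 1 holds t*log(t); add its integral
segment [1, 3/2) carries log(t); integrate it
over [3/2, ∞), the kernel integral of exp(-t) enters the sum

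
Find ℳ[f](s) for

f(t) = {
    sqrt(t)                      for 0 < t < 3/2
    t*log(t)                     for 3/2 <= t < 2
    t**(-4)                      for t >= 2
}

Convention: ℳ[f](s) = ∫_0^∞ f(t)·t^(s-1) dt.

slice at 3/2, 2, transform all 3 pieces, and sum them
on [0, 3/2) integrate f = sqrt(t) against the kernel
[3/2, 2) adds the kernel integral of t*log(t)
segment [2, ∞) carries t**(-4); integrate it

(-32*2**(2*s)*(s - 4)*(2*s + 1) + 3**s*s*(s - 4)*(2*s + 1)*(-24*log(3) + 24*log(2)) + 3**s*(s - 4)*(2*s + 1)*(-24*log(3) + 24*log(2)) + 24*3**s*(s - 4)*(2*s + 1) + 16*3**s*sqrt(6)*(s - 4)*(s**2 + 2*s + 1) + 32*4**s*s*(s - 4)*(2*s + 1)*log(2) + 32*4**s*(s - 4)*(2*s + 1)*log(2) - 4**s*(2*s + 1)*(s**2 + 2*s + 1))/(16*2**s*(s - 4)*(2*s + 1)*(s**2 + 2*s + 1))
  -1/2 < Re(s) < 4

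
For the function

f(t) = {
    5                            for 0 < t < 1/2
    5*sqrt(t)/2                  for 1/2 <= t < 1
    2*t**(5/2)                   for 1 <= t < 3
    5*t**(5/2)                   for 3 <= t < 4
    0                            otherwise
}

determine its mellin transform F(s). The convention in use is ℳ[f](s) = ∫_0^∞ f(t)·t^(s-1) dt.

integrate the 4 segments split at 1/2, 1, 3, then add the results
∫ 5·t^(s-1) over [0, 1/2)
∫ over [1/2, 1) of 5*sqrt(t)/2·t^(s-1) joins the sum
segment [1, 3) carries 2*t**(5/2); integrate it
segment 3 to 4 holds 5*t**(5/2); add its integral

(640*2**(3*s)*s*(2*s + 1) - 108*2**s*3**(s + 1/2)*s*(2*s + 1) - 8*2**s*s*(2*s + 1) + 10*2**s*s*(2*s + 5) - 5*sqrt(2)*s*(2*s + 5) + 10*(2*s + 1)*(2*s + 5))/(2*2**s*s*(2*s + 1)*(2*s + 5))
  Re(s) > 0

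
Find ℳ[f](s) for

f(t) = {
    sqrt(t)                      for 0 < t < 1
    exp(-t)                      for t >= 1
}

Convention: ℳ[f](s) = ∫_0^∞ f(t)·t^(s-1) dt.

summing 2 kernel integrals split by 1 yields ℳ[f](s)
[0, 1) adds the kernel integral of sqrt(t)
∫ exp(-t)·t^(s-1) over [1, ∞)

((2*s + 1)*uppergamma(s, 1) + 2)/(2*s + 1)
  Re(s) > -1/2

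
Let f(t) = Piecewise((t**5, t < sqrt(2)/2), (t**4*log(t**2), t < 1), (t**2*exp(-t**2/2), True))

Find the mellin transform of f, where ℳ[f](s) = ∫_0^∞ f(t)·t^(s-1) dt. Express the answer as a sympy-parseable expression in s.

the power substitution comes off first: t**(5/2) on [0, 1/2); t**2*log(t) on [1/2, 1); t*exp(-t/2) on [1, ∞)
the shared t-power comes off first: t**(3/2) on [0, 1/2); t*log(t) on [1/2, 1); exp(-t/2) on [1, ∞)
along the cuts sqrt(2)/2, 1, ℳ[f](s) splits into 3 integrals
between 0 and sqrt(2)/2 the integrand is t**5·t^(s-1)
on [sqrt(2)/2, 1): add ∫ t**4*log(t**2)·t^(s-1) dt
on [1, ∞) integrate f = t**2*exp(-t**2/2) against the kernel

(-16*2**(s/2)*(s + 5) + 8*2**s*(s + 5)*(4*s + (s + 2)**2 + 12)*uppergamma(s/2 + 1, 1/2) + 4*s + (s + 2)*(s + 5)*log(4) + 4*(s + 5)*log(2) + sqrt(2)*(4*s + (s + 2)**2 + 12) + 20)/(8*2**(s/2)*(s + 5)*(4*s + (s + 2)**2 + 12))
  Re(s) > -5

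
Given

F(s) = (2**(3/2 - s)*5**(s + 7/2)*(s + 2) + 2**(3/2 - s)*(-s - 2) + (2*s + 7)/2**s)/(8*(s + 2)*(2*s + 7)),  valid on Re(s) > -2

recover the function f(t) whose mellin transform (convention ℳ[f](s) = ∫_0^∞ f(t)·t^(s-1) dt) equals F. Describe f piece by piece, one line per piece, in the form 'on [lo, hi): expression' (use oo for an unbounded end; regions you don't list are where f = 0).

on [0, 1/2): t**2/2
on [1/2, 5/2): 2*t**(7/2)

the 2 pieces separated at 1/2 each add one integral
[0, 1/2) adds the kernel integral of t**2/2
segment 1/2 to 5/2 holds 2*t**(7/2); add its integral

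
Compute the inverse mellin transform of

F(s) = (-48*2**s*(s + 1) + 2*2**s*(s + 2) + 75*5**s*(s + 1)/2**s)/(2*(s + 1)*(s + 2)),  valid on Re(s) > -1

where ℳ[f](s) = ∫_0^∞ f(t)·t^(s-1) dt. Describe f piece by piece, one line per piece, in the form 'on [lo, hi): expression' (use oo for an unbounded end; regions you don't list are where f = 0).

integrate the 2 segments split at 2, then add the results
segment 0 to 2 holds t/2; add its integral
between 2 and 5/2 the integrand is 6*t**2·t^(s-1)

on [0, 2): t/2
on [2, 5/2): 6*t**2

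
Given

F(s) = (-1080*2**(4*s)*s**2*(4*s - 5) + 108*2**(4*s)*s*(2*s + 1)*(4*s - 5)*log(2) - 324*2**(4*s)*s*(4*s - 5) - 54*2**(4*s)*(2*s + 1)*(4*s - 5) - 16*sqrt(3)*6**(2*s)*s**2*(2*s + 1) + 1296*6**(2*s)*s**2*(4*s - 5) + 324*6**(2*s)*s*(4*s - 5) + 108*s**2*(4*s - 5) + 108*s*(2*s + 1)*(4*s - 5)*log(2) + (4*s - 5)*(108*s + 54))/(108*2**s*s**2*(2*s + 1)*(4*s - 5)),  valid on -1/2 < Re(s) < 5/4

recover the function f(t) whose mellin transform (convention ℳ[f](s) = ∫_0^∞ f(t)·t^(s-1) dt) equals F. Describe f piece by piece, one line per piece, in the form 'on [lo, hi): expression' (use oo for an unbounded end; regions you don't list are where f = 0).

on [0, 1/2): sqrt(2)*sqrt(t)/2
on [1/2, 8): log(sqrt(2)*sqrt(t)/2)
on [8, 18): sqrt(2)*sqrt(t)/2 + 3
on [18, oo): 2*2**(1/4)/t**(5/4)

peel off the common scale on t: sqrt(t) on [0, 1/4); log(sqrt(t)) on [1/4, 4); sqrt(t) + 3 on [4, 9); …
strip the power substitution: t on [0, 1/2); log(t) on [1/2, 2); t + 3 on [2, 3); …
split f at 1/2, 8, 18: ℳ[f](s) collects 4 kernel integrals
piece [0, 1/2): integrate sqrt(2)*sqrt(t)/2 against the kernel
on [1/2, 8) integrate f = log(sqrt(2)*sqrt(t)/2) against the kernel
over [8, 18), the kernel integral of (sqrt(2)*sqrt(t)/2 + 3) enters the sum
[18, ∞) adds the kernel integral of 2*2**(1/4)/t**(5/4)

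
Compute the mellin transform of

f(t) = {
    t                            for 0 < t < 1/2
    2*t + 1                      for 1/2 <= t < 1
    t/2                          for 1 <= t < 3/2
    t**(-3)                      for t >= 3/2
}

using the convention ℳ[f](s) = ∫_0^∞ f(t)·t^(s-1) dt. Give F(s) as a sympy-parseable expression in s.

(270*2**s*s**2 - 702*2**s*s - 324*2**s + 49*3**s*s**2 - 275*3**s*s - 162*s**2 + 378*s + 324)/(108*2**s*s*(s**2 - 2*s - 3))
  -1 < Re(s) < 3

slice at 1/2, 1, 3/2, transform all 4 pieces, and sum them
over [0, 1/2), the kernel integral of t enters the sum
∫ (2*t + 1)·t^(s-1) over [1/2, 1)
segment [1, 3/2) carries t/2; integrate it
over [3/2, ∞), the kernel integral of t**(-3) enters the sum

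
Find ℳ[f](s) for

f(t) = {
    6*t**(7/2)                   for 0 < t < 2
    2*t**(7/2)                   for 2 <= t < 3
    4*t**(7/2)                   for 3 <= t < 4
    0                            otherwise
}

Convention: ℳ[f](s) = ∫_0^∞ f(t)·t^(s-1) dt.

cuts at 2, 3: linearity sums the 3 kernel integrals
segment 0 to 2 holds 6*t**(7/2); add its integral
[2, 3) adds the kernel integral of 2*t**(7/2)
segment [3, 4) carries 4*t**(7/2); integrate it

4*(2*2**(s + 7/2) - 3**(s + 7/2) + 2*4**(s + 7/2))/(2*s + 7)
  Re(s) > -7/2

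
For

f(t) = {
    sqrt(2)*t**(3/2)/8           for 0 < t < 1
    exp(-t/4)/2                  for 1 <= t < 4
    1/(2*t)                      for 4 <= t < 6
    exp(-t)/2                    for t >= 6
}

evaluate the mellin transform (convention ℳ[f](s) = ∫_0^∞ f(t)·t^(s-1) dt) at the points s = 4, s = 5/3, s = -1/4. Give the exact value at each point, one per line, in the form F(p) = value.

back out the shared t-power: sqrt(2)*t**(5/2)/8 on [0, 1); t*exp(-t/4)/2 on [1, 4); 1/2 on [4, 6); …
invert the common scale on t to get t**(5/2) on [0, 1/2); t*exp(-t/2) on [1/2, 2); 1/2 on [2, 3); …
back out the shared t-power: t**(3/2) on [0, 1/2); exp(-t/2) on [1/2, 2); 1/(2*t) on [2, 3); …
linearity at 1, 4, 6 turns ℳ[f](s) into 4 summed integrals
on [0, 1): add ∫ sqrt(2)*t**(3/2)/8·t^(s-1) dt
over [1, 4), the kernel integral of exp(-t/4)/2 enters the sum
between 4 and 6 the integrand is 1/(2*t)·t^(s-1)
the [6, ∞) slice contributes ∫ exp(-t)/2·t^(s-1) dt

F(4) = -2048*exp(-1) + sqrt(2)/44 + 183*exp(-6) + 76/3 + 986*exp(-1/4)
F(5/3) = -4*2**(1/3)*uppergamma(5/3, 1) - 3*2**(1/3)/2 + uppergamma(5/3, 6)/2 + 3*sqrt(2)/76 + 3*6**(2/3)/4 + 4*2**(1/3)*uppergamma(5/3, 1/4)
F(-1/4) = -sqrt(2)*uppergamma(-1/4, 1)/4 - 6**(3/4)/90 + uppergamma(-1/4, 6)/2 + 3*sqrt(2)/20 + sqrt(2)*uppergamma(-1/4, 1/4)/4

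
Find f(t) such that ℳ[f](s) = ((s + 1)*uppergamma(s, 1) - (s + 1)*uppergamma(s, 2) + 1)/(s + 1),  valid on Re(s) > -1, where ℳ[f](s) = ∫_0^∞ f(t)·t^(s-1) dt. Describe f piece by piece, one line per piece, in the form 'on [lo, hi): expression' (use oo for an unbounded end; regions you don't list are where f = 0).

on [0, 1): t
on [1, 2): exp(-t)

integrate the 2 segments split at 1, then add the results
segment [0, 1) carries t; integrate it
the [1, 2) slice contributes ∫ exp(-t)·t^(s-1) dt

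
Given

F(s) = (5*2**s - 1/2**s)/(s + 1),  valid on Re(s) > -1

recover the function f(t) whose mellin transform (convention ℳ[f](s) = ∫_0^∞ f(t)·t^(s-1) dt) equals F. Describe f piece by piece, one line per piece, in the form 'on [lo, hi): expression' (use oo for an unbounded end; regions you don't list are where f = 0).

decompose at 1/2; ℳ[f](s) sums the 2 pieces' integrals
[0, 1/2) adds the kernel integral of t/2
piece [1/2, 2): integrate 5*t/2 against the kernel

on [0, 1/2): t/2
on [1/2, 2): 5*t/2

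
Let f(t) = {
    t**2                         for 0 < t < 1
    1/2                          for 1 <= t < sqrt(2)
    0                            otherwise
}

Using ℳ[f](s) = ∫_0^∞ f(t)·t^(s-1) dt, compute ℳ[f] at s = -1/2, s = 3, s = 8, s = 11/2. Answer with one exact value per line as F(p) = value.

F(-1/2) = 5/3 - 2**(3/4)/2
F(3) = 1/30 + sqrt(2)/3
F(8) = 83/80
F(11/2) = 7/165 + 4*2**(3/4)/11

invert the power substitution to get t on [0, 1); 1/2 on [1, 2)
f breaks at 1 into 2 integrals to sum
∫ t**2·t^(s-1) over [0, 1)
between 1 and sqrt(2) the integrand is 1/2·t^(s-1)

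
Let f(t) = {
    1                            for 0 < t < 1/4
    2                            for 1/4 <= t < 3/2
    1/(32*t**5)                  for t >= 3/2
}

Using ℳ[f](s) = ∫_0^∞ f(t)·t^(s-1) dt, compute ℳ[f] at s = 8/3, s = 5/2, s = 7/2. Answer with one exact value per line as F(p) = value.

remove the common scale on t first: 1 on [0, 1/2); 2 on [1/2, 3); t**(-5) on [3, ∞)
the shared t-power comes off first: t on [0, 1/2); 2*t on [1/2, 3); t**(-4) on [3, ∞)
breakpoints 1/4, 3/2: one integral from each of the 3 segments
[0, 1/4) adds the kernel integral of 1
on [1/4, 3/2): add ∫ 2·t^(s-1) dt
segment [3/2, ∞) carries 1/(32*t**5); integrate it

F(8/3) = 2**(2/3)*(-189 + 13640*6**(2/3))/32256
F(5/2) = -1/80 + 487*sqrt(6)/540
F(7/2) = -1/448 + 1465*sqrt(6)/1512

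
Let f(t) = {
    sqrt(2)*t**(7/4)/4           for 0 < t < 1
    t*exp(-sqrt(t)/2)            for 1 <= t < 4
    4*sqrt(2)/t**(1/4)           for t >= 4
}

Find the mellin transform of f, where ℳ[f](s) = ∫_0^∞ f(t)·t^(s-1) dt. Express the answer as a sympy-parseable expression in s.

(8*2**(2*s)*(4*s - 1)*(4*s + 7)*uppergamma(2*s + 2, 1/2) - 8*2**(2*s)*(4*s - 1)*(4*s + 7)*uppergamma(2*s + 2, 1) - 16*2**(2*s)*(4*s + 7) + sqrt(2)*(4*s - 1))/((4*s - 1)*(4*s + 7))
  -7/4 < Re(s) < 1/4

reversing the power substitution: sqrt(2)*t**(7/2)/4 on [0, 1); t**2*exp(-t/2) on [1, 2); 4*sqrt(2)/sqrt(t) on [2, ∞)
peel off the shared t-power: sqrt(2)*t**(3/2)/4 on [0, 1); exp(-t/2) on [1, 2); 4*sqrt(2)/t**(5/2) on [2, ∞)
the common scale on t comes off first: t**(3/2) on [0, 1/2); exp(-t) on [1/2, 1); t**(-5/2) on [1, ∞)
treat the 3 regions marked off by 1, 4 separately and sum
over [0, 1), the kernel integral of sqrt(2)*t**(7/4)/4 enters the sum
∫ over [1, 4) of t*exp(-sqrt(t)/2)·t^(s-1) joins the sum
the [4, ∞) slice contributes ∫ 4*sqrt(2)/t**(1/4)·t^(s-1) dt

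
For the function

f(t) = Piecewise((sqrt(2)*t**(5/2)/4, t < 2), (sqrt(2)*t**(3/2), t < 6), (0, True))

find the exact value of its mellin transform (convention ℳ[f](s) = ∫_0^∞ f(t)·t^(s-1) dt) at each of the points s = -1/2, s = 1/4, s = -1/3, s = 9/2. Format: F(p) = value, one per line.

F(-1/2) = 9*sqrt(2)/2
F(1/4) = 24*2**(1/4)*(-5 + 22*3**(3/4))/77
F(-1/3) = 6*2**(2/3)*(-19 + 78*3**(1/6))/91
F(9/2) = 163168*sqrt(2)/21

strip the shared t-power: sqrt(2)*t**(3/2)/4 on [0, 2); sqrt(2)*sqrt(t) on [2, 6)
peel off the common scale on t: t**(3/2) on [0, 1); 2*sqrt(t) on [1, 3)
integrate the 2 segments split at 2, then add the results
on [0, 2) integrate f = sqrt(2)*t**(5/2)/4 against the kernel
segment [2, 6) carries sqrt(2)*t**(3/2); integrate it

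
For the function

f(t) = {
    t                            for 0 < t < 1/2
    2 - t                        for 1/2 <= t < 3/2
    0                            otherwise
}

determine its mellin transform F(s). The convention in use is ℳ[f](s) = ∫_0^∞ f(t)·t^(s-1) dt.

(3**s*s + 4*3**s - 2*s - 4)/(2*2**s*s*(s + 1))
  Re(s) > -1

the 2 pieces separated at 1/2 each add one integral
segment 0 to 1/2 holds t; add its integral
on [1/2, 3/2): add ∫ (2 - t)·t^(s-1) dt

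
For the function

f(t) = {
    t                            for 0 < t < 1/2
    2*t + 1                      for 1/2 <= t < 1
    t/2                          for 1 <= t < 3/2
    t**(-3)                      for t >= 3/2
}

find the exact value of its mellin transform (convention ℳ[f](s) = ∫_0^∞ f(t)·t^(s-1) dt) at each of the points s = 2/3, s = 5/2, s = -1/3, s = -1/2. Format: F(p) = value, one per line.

decompose at 1/2, 1, 3/2; ℳ[f](s) sums the 4 pieces' integrals
on [0, 1/2): add ∫ t·t^(s-1) dt
on [1/2, 1): add ∫ (2*t + 1)·t^(s-1) dt
segment 1 to 3/2 holds t/2; add its integral
on [3/2, ∞) integrate f = t**(-3) against the kernel

F(2/3) = 2**(1/3)*(-2268 + 727*3**(2/3) + 3024*2**(2/3))/2520
F(5/2) = -19*sqrt(2)/280 + 29/35 + 305*sqrt(6)/336
F(-1/3) = 2**(1/3)*(-405*2**(2/3) + 437*3**(2/3) + 2430)/1080
F(-1/2) = 1 + 599*sqrt(6)/1134 + sqrt(2)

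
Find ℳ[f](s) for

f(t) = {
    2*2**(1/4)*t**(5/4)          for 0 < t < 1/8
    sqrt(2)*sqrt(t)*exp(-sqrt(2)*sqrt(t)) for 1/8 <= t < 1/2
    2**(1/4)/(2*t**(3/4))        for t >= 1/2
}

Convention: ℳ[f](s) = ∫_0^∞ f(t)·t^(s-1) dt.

(4*2**(2*s)*(4*s - 3)*(4*s + 5)*uppergamma(2*s + 1, 1/2) - 4*2**(2*s)*(4*s - 3)*(4*s + 5)*uppergamma(2*s + 1, 1) - 8*2**(2*s)*(4*s + 5) + sqrt(2)*(4*s - 3))/(2*2**(3*s)*(4*s - 3)*(4*s + 5))
  -5/4 < Re(s) < 3/4

strip the common scale on t: t**(5/4) on [0, 1/4); sqrt(t)*exp(-sqrt(t)) on [1/4, 1); t**(-3/4) on [1, ∞)
back out the shared t-power: t**(3/4) on [0, 1/4); exp(-sqrt(t)) on [1/4, 1); t**(-5/4) on [1, ∞)
strip the power substitution: t**(3/2) on [0, 1/2); exp(-t) on [1/2, 1); t**(-5/2) on [1, ∞)
f breaks at 1/8, 1/2 into 3 integrals to sum
over [0, 1/8), the kernel integral of 2*2**(1/4)*t**(5/4) enters the sum
the [1/8, 1/2) slice contributes ∫ sqrt(2)*sqrt(t)*exp(-sqrt(2)*sqrt(t))·t^(s-1) dt
∫ over [1/2, ∞) of 2**(1/4)/(2*t**(3/4))·t^(s-1) joins the sum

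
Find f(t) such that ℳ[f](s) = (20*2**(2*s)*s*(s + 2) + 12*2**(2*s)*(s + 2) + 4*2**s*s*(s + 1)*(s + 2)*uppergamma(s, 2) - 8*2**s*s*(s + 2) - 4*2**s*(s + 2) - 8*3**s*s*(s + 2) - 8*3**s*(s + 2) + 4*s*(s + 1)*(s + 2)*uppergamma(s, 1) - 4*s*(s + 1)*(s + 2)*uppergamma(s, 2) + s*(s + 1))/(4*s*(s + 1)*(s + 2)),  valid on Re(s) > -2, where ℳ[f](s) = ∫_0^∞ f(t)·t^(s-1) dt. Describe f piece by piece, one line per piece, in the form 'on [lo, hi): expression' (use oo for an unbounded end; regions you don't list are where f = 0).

undo the common scale on t: t**2 on [0, 1/2); exp(-2*t) on [1/2, 1); t + 1 on [1, 3/2); …
the 5 pieces separated at 1, 2, 3, 4 each add one integral
for t in [0, 1): the term is ∫ t**2/4·t^(s-1)
∫ exp(-t)·t^(s-1) over [1, 2)
segment [2, 3) carries (t/2 + 1); integrate it
the [3, 4) slice contributes ∫ (t/2 + 3)·t^(s-1) dt
∫ over [4, ∞) of exp(-t/2)·t^(s-1) joins the sum

on [0, 1): t**2/4
on [1, 2): exp(-t)
on [2, 3): t/2 + 1
on [3, 4): t/2 + 3
on [4, oo): exp(-t/2)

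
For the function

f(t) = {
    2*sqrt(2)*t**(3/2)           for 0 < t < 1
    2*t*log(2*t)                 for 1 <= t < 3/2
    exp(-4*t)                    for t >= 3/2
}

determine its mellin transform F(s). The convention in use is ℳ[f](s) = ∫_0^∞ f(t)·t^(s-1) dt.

(-12**s*s*(2*s + 3)*log(4) - 12**s*(2*s + 3)*log(4) + 12**s*(4*s + 6) + 12**s*sqrt(2)*(4*s**2 + 8*s + 4) + 3*18**s*s*(2*s + 3)*log(3) + 18**s*(-6*s - 9) + 3*18**s*(2*s + 3)*log(3) + 3**s*(2*s + 3)*(s**2 + 2*s + 1)*uppergamma(s, 6))/(12**s*(2*s + 3)*(s**2 + 2*s + 1))
  Re(s) > -3/2

reversing the common scale on t: t**(3/2) on [0, 2); t*log(t) on [2, 3); exp(-2*t) on [3, ∞)
slice at 1, 3/2, transform all 3 pieces, and sum them
segment 0 to 1 holds 2*sqrt(2)*t**(3/2); add its integral
piece [1, 3/2): integrate 2*t*log(2*t) against the kernel
[3/2, ∞) adds the kernel integral of exp(-4*t)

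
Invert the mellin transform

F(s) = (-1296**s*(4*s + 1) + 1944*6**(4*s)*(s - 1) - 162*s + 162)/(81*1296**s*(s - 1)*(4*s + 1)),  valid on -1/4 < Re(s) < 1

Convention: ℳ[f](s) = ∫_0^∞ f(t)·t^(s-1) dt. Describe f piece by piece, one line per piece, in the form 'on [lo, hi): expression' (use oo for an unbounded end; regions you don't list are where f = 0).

on [0, 1/1296): 3*t**(1/4)
on [1/1296, 1): 6*t**(1/4)
on [1, oo): 1/(81*t)

peel off the power substitution: 3*sqrt(t) on [0, 1/36); 6*sqrt(t) on [1/36, 1); 1/(81*t**2) on [1, ∞)
remove the power substitution first: 3*t on [0, 1/6); 6*t on [1/6, 1); 1/(81*t**4) on [1, ∞)
back out the common scale on t: t on [0, 1/2); 2*t on [1/2, 3); t**(-4) on [3, ∞)
breakpoints 1/1296, 1: one integral from each of the 3 segments
the [0, 1/1296) slice contributes ∫ 3*t**(1/4)·t^(s-1) dt
the [1/1296, 1) slice contributes ∫ 6*t**(1/4)·t^(s-1) dt
[1, ∞) adds the kernel integral of 1/(81*t)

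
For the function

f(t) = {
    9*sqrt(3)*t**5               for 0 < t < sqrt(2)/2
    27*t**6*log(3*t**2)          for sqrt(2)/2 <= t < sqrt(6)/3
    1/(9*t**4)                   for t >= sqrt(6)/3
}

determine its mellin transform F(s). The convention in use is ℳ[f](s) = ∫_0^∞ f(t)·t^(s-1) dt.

(sqrt(3)/3)**s*(64*2**s*(s - 4)*(s + 4)*(s + 5)*log(2) - 128*2**s*(s - 4)*(s + 5) + 128*2**s*(s - 4)*(s + 5)*log(2) - 2*2**s*(s + 5)*(4*s + (s + 4)**2 + 20) + 3**(s/2)*(s - 4)*(s + 4)*(s + 5)*(-27*log(3) + 27*log(2)) + 3**(s/2)*(s - 4)*(s + 5)*(-54*log(3) + 54*log(2)) + 54*3**(s/2)*(s - 4)*(s + 5) + 9*3**(s/2)*sqrt(6)*(s - 4)*(4*s + (s + 4)**2 + 20))/(8*2**(s/2)*(s - 4)*(s + 5)*(4*s + (s + 4)**2 + 20))
  -5 < Re(s) < 4

back out the power substitution: 9*sqrt(3)*t**(5/2) on [0, 1/2); 27*t**3*log(3*t) on [1/2, 2/3); 1/(9*t**2) on [2/3, ∞)
the common scale on t comes off first: t**(5/2) on [0, 3/2); t**3*log(t) on [3/2, 2); t**(-2) on [2, ∞)
reversing the shared t-power: sqrt(t) on [0, 3/2); t*log(t) on [3/2, 2); t**(-4) on [2, ∞)
summing 3 kernel integrals split by sqrt(2)/2, sqrt(6)/3 yields ℳ[f](s)
[0, sqrt(2)/2) adds the kernel integral of 9*sqrt(3)*t**5
on [sqrt(2)/2, sqrt(6)/3): add ∫ 27*t**6*log(3*t**2)·t^(s-1) dt
segment [sqrt(6)/3, ∞) carries 1/(9*t**4); integrate it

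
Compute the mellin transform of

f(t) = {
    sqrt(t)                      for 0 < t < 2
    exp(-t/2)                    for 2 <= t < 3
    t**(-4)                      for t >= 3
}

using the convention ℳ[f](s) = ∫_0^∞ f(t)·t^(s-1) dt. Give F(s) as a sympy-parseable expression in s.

(2**s*(s - 4)*(2*s + 1)*uppergamma(s, 1) - 2**s*(s - 4)*(2*s + 1)*uppergamma(s, 3/2) + 2*2**(s + 1/2)*(s - 4) - 3**s*(2*s + 1)/81)/((s - 4)*(2*s + 1))
  -1/2 < Re(s) < 4

cuts at 2, 3: linearity sums the 3 kernel integrals
∫ over [0, 2) of sqrt(t)·t^(s-1) joins the sum
on [2, 3): add ∫ exp(-t/2)·t^(s-1) dt
for t in [3, ∞): the term is ∫ t**(-4)·t^(s-1)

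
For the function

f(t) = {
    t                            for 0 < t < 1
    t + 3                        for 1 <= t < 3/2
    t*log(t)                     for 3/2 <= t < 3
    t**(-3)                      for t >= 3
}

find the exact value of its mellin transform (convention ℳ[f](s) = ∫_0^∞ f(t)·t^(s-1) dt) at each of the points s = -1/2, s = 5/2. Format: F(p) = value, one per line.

cuts at 1, 3/2, 3: linearity sums the 4 kernel integrals
on [0, 1) integrate f = t against the kernel
∫ over [1, 3/2) of (t + 3)·t^(s-1) joins the sum
segment 3/2 to 3 holds t*log(t); add its integral
on [3, ∞): add ∫ t**(-3)·t^(s-1) dt

F(-1/2) = -2266*sqrt(3)/567 + sqrt(6) + log(2**(sqrt(6))*3**(-sqrt(6) + 2*sqrt(3))) + 6
F(5/2) = -226*sqrt(3)/147 - 27*sqrt(6)*log(3)/56 - 6/5 + 27*sqrt(6)*log(2)/56 + 3861*sqrt(6)/1960 + 54*sqrt(3)*log(3)/7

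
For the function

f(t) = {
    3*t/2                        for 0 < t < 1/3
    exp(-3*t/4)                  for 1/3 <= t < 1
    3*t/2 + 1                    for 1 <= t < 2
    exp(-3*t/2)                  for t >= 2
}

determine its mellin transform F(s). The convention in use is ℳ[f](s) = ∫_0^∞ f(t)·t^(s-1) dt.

(2*2**s*s*(s + 1)*uppergamma(s, 3) - 5*3**s*s - 2*3**s + 2*4**s*s*(s + 1)*uppergamma(s, 1/4) - 2*4**s*s*(s + 1)*uppergamma(s, 3/4) + 8*6**s*s + 2*6**s + s)/(2*3**s*s*(s + 1))
  Re(s) > -1

peel off the common scale on t: t on [0, 1/2); exp(-t/2) on [1/2, 3/2); t + 1 on [3/2, 3); …
decompose at 1/3, 1, 2; ℳ[f](s) sums the 4 pieces' integrals
∫ 3*t/2·t^(s-1) over [0, 1/3)
segment 1/3 to 1 holds exp(-3*t/4); add its integral
on [1, 2) integrate f = (3*t/2 + 1) against the kernel
piece [2, ∞): integrate exp(-3*t/2) against the kernel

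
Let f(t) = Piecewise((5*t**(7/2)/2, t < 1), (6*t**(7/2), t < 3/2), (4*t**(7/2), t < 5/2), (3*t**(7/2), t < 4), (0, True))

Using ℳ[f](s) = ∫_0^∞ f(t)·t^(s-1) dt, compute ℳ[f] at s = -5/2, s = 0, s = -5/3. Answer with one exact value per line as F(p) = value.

F(-5/2) = 14
F(0) = 27*sqrt(6)/28 + 125*sqrt(10)/56 + 761/7
F(-5/3) = -21/11 + 9*2**(1/6)*3**(5/6)/11 + 15*2**(1/6)*5**(5/6)/22 + 144*2**(2/3)/11

decompose at 1, 3/2, 5/2; ℳ[f](s) sums the 4 pieces' integrals
on [0, 1): add ∫ 5*t**(7/2)/2·t^(s-1) dt
[1, 3/2) adds the kernel integral of 6*t**(7/2)
segment 3/2 to 5/2 holds 4*t**(7/2); add its integral
the [5/2, 4) slice contributes ∫ 3*t**(7/2)·t^(s-1) dt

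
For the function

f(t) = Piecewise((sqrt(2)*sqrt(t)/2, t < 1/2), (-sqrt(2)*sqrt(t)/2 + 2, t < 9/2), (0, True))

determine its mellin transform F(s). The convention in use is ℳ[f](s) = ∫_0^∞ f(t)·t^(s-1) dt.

(9**s*s + 2*9**s - 2*s - 2)/(2**s*s*(2*s + 1))
  Re(s) > -1/2

reversing the common scale on t: sqrt(t) on [0, 1/4); 2 - sqrt(t) on [1/4, 9/4)
undo the power substitution: t on [0, 1/2); 2 - t on [1/2, 3/2)
the 2 pieces separated at 1/2 each add one integral
∫ over [0, 1/2) of sqrt(2)*sqrt(t)/2·t^(s-1) joins the sum
segment 1/2 to 9/2 holds (-sqrt(2)*sqrt(t)/2 + 2); add its integral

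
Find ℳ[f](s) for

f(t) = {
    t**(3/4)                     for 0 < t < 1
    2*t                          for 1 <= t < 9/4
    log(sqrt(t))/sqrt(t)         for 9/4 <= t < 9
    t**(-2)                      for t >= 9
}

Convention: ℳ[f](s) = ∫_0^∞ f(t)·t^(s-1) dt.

undo the power substitution: t**(3/2) on [0, 1); 2*t**2 on [1, 3/2); log(t)/t on [3/2, 3); …
integrate the 4 segments split at 1, 9/4, 9, then add the results
∫ t**(3/4)·t^(s-1) over [0, 1)
segment [1, 9/4) carries 2*t; integrate it
∫ over [9/4, 9) of log(sqrt(t))/sqrt(t)·t^(s-1) joins the sum
segment 9 to ∞ holds t**(-2); add its integral

(324*2**(2*s)*(2*s - 4)*(2*s + 2)*(4*s**2 - 4*s + 1) - 324*2**(2*s)*(2*s - 4)*(4*s + 3)*(4*s**2 - 4*s + 1) - 216*3**(2*s)*s*(2*s - 4)*(2*s + 2)*(4*s + 3)*log(3) + 216*3**(2*s)*s*(2*s - 4)*(2*s + 2)*(4*s + 3)*log(2) - 108*3**(2*s)*(2*s - 4)*(2*s + 2)*(4*s + 3)*log(2) + 108*3**(2*s)*(2*s - 4)*(2*s + 2)*(4*s + 3) + 108*3**(2*s)*(2*s - 4)*(2*s + 2)*(4*s + 3)*log(3) + 729*3**(2*s)*(2*s - 4)*(4*s + 3)*(4*s**2 - 4*s + 1) + 108*6**(2*s)*s*(2*s - 4)*(2*s + 2)*(4*s + 3)*log(3) - 54*6**(2*s)*(2*s - 4)*(2*s + 2)*(4*s + 3)*log(3) - 54*6**(2*s)*(2*s - 4)*(2*s + 2)*(4*s + 3) - 2*6**(2*s)*(2*s + 2)*(4*s + 3)*(4*s**2 - 4*s + 1))/(81*2**(2*s)*(2*s - 4)*(2*s + 2)*(4*s + 3)*(4*s**2 - 4*s + 1))
  -3/4 < Re(s) < 2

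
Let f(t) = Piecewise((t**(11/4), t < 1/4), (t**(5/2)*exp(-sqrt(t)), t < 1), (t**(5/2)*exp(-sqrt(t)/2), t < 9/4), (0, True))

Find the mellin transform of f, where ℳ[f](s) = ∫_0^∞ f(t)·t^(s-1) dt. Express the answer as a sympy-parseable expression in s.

reversing the shared t-power: t**(3/4) on [0, 1/4); sqrt(t)*exp(-sqrt(t)) on [1/4, 1); sqrt(t)*exp(-sqrt(t)/2) on [1, 9/4)
back out the power substitution: t**(3/2) on [0, 1/2); t*exp(-t) on [1/2, 1); t*exp(-t/2) on [1, 3/2)
the shared t-power comes off first: sqrt(t) on [0, 1/2); exp(-t) on [1/2, 1); exp(-t/2) on [1, 3/2)
f breaks at 1/4, 1 into 3 integrals to sum
over [0, 1/4), the kernel integral of t**(11/4) enters the sum
on [1/4, 1) integrate f = t**(5/2)*exp(-sqrt(t)) against the kernel
segment [1, 9/4) carries t**(5/2)*exp(-sqrt(t)/2); integrate it

(1024*2**(4*s)*(4*s + 11)*uppergamma(2*s + 5, 1/2) - 1024*2**(4*s)*(4*s + 11)*uppergamma(2*s + 5, 3/4) + 32*2**(2*s)*(4*s + 11)*uppergamma(2*s + 5, 1/2) - 32*2**(2*s)*(4*s + 11)*uppergamma(2*s + 5, 1) + sqrt(2))/(16*2**(2*s)*(4*s + 11))
  Re(s) > -11/4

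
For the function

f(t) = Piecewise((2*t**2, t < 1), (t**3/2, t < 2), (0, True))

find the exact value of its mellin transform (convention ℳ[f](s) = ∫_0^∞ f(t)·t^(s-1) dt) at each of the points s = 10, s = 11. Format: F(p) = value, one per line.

F(10) = 12293/39
F(11) = 213035/364

summing 2 kernel integrals split by 1 yields ℳ[f](s)
segment 0 to 1 holds 2*t**2; add its integral
on [1, 2) integrate f = t**3/2 against the kernel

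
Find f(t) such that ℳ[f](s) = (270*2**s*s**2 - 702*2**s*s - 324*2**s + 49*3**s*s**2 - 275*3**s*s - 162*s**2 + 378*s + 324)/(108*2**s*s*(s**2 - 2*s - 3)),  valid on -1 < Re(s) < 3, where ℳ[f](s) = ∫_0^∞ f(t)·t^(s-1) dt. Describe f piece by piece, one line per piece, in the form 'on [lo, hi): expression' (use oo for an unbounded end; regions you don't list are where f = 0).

the 4 pieces separated at 1/2, 1, 3/2 each add one integral
the [0, 1/2) slice contributes ∫ t·t^(s-1) dt
piece [1/2, 1): integrate (2*t + 1) against the kernel
over [1, 3/2), the kernel integral of t/2 enters the sum
[3/2, ∞) adds the kernel integral of t**(-3)

on [0, 1/2): t
on [1/2, 1): 2*t + 1
on [1, 3/2): t/2
on [3/2, oo): t**(-3)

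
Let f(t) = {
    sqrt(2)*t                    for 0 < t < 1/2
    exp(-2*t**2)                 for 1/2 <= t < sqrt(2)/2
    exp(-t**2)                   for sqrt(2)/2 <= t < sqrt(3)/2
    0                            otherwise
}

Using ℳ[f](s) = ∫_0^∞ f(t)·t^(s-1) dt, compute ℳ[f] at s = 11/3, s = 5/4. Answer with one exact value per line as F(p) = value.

peel off the power substitution: sqrt(2)*sqrt(t) on [0, 1/4); exp(-2*t) on [1/4, 1/2); exp(-t) on [1/2, 3/4)
undo the common scale on t: sqrt(t) on [0, 1/2); exp(-t) on [1/2, 1); exp(-t/2) on [1, 3/2)
decompose at 1/2, sqrt(2)/2; ℳ[f](s) sums the 3 pieces' integrals
[0, 1/2) adds the kernel integral of sqrt(2)*t
piece [1/2, sqrt(2)/2): integrate exp(-2*t**2) against the kernel
segment sqrt(2)/2 to sqrt(3)/2 holds exp(-t**2); add its integral

F(11/3) = -uppergamma(11/6, 3/4)/2 - 2**(1/6)*uppergamma(11/6, 1)/8 + 3*2**(5/6)/448 + 2**(1/6)*uppergamma(11/6, 1/2)/8 + uppergamma(11/6, 1/2)/2
F(5/4) = -uppergamma(5/8, 3/4)/2 - 2**(3/8)*uppergamma(5/8, 1)/4 + 2**(1/4)/9 + 2**(3/8)*uppergamma(5/8, 1/2)/4 + uppergamma(5/8, 1/2)/2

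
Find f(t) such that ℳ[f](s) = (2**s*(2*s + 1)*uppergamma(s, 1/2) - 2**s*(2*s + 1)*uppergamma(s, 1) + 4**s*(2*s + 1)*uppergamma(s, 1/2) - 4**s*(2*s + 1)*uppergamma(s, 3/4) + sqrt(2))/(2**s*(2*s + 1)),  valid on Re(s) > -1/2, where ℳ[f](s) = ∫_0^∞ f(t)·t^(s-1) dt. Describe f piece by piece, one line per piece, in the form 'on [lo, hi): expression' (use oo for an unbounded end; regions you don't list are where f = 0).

on [0, 1/2): sqrt(t)
on [1/2, 1): exp(-t)
on [1, 3/2): exp(-t/2)

breakpoints 1/2, 1: one integral from each of the 3 segments
between 0 and 1/2 the integrand is sqrt(t)·t^(s-1)
segment [1/2, 1) carries exp(-t); integrate it
the [1, 3/2) slice contributes ∫ exp(-t/2)·t^(s-1) dt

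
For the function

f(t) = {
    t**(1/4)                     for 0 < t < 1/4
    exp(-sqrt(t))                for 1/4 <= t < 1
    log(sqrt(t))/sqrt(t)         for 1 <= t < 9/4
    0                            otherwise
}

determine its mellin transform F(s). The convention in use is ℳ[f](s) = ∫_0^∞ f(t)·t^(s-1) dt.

2**(1 - 2*s)*(4**s*(4*s + 1)*(4*s**2 - 4*s + 1)*uppergamma(2*s, 1/2) - 4**s*(4*s + 1)*(4*s**2 - 4*s + 1)*uppergamma(2*s, 1) + 4**s*(12*s + 3)/3 + 9**s*s*(4*s + 1)*(-4*log(2) + 4*log(3))/3 + 9**s*(-8*s - 2)/3 + 9**s*(4*s + 1)*(-2*log(3) + 2*log(2))/3 + sqrt(2)*(12*s**2 - 12*s + 3)/3)/((4*s + 1)*(4*s**2 - 4*s + 1))
  Re(s) > -1/4

remove the power substitution first: sqrt(t) on [0, 1/2); exp(-t) on [1/2, 1); log(t)/t on [1, 3/2)
treat the 3 regions marked off by 1/4, 1 separately and sum
piece [0, 1/4): integrate t**(1/4) against the kernel
[1/4, 1) adds the kernel integral of exp(-sqrt(t))
the [1, 9/4) slice contributes ∫ log(sqrt(t))/sqrt(t)·t^(s-1) dt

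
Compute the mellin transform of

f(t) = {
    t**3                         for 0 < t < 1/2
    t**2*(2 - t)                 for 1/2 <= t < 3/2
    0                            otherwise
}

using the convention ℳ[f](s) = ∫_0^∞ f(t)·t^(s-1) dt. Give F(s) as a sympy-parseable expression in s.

strip the shared t-power: t on [0, 1/2); 2 - t on [1/2, 3/2)
treat the 2 regions marked off by 1/2 separately and sum
[0, 1/2) adds the kernel integral of t**3
over [1/2, 3/2), the kernel integral of t**2*(2 - t) enters the sum

(9*3**s*(s + 2) + 36*3**s - 2*s - 8)/(8*2**s*(s + 2)*(s + 3))
  Re(s) > -3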